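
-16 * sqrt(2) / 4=-4 * sqrt(2)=-5.66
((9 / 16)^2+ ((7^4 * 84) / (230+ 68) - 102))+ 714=49171749 / 38144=1289.11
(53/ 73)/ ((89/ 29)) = 0.24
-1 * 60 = -60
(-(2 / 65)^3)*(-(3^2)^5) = 472392 / 274625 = 1.72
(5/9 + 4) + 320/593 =27193/5337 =5.10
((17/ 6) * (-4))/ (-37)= 34/ 111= 0.31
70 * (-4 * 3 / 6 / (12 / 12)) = -140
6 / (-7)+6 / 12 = -5 / 14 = -0.36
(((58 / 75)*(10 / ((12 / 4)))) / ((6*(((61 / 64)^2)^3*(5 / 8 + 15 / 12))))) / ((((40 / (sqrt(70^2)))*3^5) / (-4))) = -223200860438528 / 25351888213689075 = -0.01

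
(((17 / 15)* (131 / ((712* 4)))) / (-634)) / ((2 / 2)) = -2227 / 27084480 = -0.00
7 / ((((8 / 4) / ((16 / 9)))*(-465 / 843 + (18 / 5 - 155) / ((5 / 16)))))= -393400 / 30666123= -0.01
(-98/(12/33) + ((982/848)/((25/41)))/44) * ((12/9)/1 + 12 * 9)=-29460.61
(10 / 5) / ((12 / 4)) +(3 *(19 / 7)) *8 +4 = 1466 / 21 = 69.81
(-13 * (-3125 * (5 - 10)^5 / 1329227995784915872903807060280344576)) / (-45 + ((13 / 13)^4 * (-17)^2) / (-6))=29296875 / 28578401909375691267431851796027408384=0.00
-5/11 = -0.45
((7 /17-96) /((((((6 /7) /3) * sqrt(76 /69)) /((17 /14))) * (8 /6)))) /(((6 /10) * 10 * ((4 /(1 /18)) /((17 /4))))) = -27625 * sqrt(1311) /350208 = -2.86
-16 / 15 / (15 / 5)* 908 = -14528 / 45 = -322.84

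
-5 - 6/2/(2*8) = -83/16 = -5.19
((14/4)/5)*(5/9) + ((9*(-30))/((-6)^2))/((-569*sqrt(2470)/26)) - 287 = -5159/18 + 3*sqrt(2470)/21622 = -286.60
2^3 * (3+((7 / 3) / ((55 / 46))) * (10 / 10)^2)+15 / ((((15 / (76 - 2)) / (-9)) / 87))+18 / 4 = -19106303 / 330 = -57897.89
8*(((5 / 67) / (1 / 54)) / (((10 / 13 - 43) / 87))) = -271440 / 4087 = -66.42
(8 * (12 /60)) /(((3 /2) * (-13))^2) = 32 /7605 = 0.00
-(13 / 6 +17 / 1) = -115 / 6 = -19.17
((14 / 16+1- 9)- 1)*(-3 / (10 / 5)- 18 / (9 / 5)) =1495 / 16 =93.44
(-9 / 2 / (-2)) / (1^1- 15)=-9 / 56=-0.16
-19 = -19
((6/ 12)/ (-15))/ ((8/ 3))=-1/ 80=-0.01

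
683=683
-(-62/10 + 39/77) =2192/385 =5.69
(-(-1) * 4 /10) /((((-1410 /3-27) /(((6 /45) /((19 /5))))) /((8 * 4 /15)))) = -128 /2124675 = -0.00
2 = 2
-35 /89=-0.39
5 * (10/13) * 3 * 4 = 600/13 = 46.15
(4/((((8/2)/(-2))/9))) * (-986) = 17748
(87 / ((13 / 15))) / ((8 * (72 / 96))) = 435 / 26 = 16.73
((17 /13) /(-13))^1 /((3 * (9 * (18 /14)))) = -119 /41067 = -0.00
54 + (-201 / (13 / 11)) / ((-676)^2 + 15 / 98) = 31437914748 / 582187619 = 54.00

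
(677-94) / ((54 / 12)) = 1166 / 9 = 129.56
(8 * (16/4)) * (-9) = -288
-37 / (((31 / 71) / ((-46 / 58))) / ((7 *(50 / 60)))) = 2114735 / 5394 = 392.05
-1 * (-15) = 15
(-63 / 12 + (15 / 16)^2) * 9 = -10071 / 256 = -39.34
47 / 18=2.61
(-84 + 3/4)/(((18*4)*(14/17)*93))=-629/41664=-0.02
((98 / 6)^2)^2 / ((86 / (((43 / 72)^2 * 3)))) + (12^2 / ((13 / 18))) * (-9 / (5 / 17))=-94903280341 / 18195840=-5215.66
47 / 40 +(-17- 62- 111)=-7553 / 40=-188.82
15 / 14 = 1.07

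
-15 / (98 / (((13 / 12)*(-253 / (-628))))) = -16445 / 246176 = -0.07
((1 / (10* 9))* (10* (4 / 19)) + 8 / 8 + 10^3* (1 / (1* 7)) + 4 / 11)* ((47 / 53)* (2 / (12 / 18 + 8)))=89265361 / 3024021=29.52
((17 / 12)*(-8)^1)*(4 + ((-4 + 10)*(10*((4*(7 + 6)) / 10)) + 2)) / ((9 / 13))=-46852 / 9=-5205.78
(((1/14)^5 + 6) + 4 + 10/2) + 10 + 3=15059073/537824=28.00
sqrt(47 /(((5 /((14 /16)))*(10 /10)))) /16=0.18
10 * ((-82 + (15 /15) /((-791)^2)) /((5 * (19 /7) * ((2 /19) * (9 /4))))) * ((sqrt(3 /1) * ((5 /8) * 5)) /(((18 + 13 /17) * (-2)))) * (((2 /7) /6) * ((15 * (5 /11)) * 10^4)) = 119458.63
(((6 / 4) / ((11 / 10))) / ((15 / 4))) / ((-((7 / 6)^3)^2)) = -186624 / 1294139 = -0.14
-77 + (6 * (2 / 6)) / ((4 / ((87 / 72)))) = -3667 / 48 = -76.40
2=2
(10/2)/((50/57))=57/10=5.70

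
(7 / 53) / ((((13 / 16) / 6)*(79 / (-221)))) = -11424 / 4187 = -2.73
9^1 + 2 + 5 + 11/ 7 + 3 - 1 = 137/ 7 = 19.57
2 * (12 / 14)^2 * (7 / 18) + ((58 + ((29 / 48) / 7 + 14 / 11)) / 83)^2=101907614209 / 94106605824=1.08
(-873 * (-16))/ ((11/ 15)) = 19047.27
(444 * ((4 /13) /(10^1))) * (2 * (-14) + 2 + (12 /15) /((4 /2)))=-113664 /325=-349.74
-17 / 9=-1.89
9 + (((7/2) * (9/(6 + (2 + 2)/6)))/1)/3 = 423/40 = 10.58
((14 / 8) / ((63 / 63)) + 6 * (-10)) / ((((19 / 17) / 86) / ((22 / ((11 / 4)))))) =-681292 / 19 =-35857.47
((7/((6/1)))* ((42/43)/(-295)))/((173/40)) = -392/438901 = -0.00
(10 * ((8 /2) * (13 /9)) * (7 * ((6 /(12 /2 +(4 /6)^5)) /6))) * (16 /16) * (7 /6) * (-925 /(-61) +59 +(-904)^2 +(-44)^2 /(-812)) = 16577337355488 /263581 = 62892762.97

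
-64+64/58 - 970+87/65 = -1944487/1885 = -1031.56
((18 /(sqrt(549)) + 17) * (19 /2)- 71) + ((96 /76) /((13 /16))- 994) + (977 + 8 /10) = 57 * sqrt(61) /61 + 187361 /2470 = 83.15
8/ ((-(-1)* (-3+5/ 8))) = -64/ 19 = -3.37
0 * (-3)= 0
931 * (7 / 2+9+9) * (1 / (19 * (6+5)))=2107 / 22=95.77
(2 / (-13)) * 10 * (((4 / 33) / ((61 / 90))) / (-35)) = 480 / 61061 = 0.01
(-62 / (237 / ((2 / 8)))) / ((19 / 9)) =-93 / 3002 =-0.03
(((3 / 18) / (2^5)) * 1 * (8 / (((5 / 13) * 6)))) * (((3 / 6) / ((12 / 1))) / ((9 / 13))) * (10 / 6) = 169 / 93312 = 0.00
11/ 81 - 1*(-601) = 48692/ 81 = 601.14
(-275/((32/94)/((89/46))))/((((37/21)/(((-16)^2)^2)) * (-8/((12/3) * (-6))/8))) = -1187356262400/851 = -1395248251.94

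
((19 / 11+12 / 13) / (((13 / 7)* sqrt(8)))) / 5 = 2653* sqrt(2) / 37180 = 0.10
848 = 848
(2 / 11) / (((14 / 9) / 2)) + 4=326 / 77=4.23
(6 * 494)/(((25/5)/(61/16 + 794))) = 1891773/4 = 472943.25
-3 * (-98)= 294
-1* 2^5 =-32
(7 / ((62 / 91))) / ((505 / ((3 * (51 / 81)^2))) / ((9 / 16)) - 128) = 14161 / 864032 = 0.02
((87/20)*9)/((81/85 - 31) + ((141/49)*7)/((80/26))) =-186354/111863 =-1.67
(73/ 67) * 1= 73/ 67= 1.09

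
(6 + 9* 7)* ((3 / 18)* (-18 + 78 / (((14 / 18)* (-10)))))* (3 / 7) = -67689 / 490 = -138.14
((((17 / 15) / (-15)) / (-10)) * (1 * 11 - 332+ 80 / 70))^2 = 1448791969 / 248062500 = 5.84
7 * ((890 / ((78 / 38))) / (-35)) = -3382 / 39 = -86.72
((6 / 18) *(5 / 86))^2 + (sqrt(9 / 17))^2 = 599501 / 1131588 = 0.53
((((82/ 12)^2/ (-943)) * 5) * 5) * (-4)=1025/ 207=4.95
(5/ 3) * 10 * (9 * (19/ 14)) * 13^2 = 240825/ 7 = 34403.57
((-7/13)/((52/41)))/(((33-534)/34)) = 4879/169338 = 0.03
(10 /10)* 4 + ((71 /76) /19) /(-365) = 2108169 /527060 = 4.00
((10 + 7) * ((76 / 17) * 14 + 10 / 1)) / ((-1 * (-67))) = 1234 / 67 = 18.42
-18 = -18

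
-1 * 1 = -1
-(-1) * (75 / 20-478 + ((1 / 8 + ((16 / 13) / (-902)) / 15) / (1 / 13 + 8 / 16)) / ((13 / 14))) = -2501244641 / 5276700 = -474.02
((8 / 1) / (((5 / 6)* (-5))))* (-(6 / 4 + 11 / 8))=138 / 25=5.52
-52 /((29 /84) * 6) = -728 /29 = -25.10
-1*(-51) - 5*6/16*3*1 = 363/8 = 45.38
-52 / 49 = -1.06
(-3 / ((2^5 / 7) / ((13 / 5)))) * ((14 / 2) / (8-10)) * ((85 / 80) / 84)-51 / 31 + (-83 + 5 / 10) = -53374123 / 634880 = -84.07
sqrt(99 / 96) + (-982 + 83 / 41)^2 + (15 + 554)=sqrt(66) / 8 + 1615308530 / 1681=960922.21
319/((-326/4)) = -3.91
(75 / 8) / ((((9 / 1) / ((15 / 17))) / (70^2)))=153125 / 34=4503.68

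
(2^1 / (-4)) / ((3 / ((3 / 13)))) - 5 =-131 / 26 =-5.04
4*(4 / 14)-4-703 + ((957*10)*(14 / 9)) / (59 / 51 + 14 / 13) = 61771399 / 10367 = 5958.46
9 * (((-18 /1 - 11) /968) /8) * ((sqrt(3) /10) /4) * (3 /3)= -261 * sqrt(3) /309760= -0.00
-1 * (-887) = 887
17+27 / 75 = 434 / 25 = 17.36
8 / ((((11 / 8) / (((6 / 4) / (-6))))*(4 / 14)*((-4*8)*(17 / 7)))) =49 / 748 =0.07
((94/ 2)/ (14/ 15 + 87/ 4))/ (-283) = -2820/ 385163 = -0.01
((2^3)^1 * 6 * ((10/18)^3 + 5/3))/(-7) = -21440/1701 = -12.60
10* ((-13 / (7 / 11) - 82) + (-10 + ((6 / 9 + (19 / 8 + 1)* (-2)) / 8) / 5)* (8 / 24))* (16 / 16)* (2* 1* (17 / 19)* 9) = -18132047 / 1064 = -17041.40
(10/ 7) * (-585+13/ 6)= -17485/ 21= -832.62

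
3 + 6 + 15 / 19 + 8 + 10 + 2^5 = 1136 / 19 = 59.79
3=3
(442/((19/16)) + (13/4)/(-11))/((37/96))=964.97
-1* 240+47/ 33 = -7873/ 33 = -238.58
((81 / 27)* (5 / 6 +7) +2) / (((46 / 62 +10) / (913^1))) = 481151 / 222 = 2167.35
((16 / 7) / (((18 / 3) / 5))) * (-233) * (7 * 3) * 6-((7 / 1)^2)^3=-173569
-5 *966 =-4830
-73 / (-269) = 73 / 269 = 0.27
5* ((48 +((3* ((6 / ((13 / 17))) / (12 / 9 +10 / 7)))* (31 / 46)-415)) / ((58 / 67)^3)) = -9421267135465 / 3383632304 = -2784.36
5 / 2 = 2.50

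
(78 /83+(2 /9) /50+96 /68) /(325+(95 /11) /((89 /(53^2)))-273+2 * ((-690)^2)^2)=732253819 /140902462309802308425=0.00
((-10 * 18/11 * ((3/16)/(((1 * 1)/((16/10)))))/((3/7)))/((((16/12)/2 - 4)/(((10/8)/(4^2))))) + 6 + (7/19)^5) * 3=32816571045/1743173696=18.83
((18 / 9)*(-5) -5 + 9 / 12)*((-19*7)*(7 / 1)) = 53067 / 4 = 13266.75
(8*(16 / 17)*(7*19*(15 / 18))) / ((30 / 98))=417088 / 153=2726.07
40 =40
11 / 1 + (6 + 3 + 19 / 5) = 119 / 5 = 23.80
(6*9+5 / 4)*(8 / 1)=442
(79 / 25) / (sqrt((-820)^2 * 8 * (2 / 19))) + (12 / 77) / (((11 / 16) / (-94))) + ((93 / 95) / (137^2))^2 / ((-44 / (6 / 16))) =-1836151618588724319 / 86171344245509600 + 79 * sqrt(19) / 82000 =-21.30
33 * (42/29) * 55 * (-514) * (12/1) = -470186640/29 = -16213332.41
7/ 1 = 7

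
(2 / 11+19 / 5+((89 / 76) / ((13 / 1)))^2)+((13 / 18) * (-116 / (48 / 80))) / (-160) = 1762180943 / 362393460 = 4.86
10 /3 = 3.33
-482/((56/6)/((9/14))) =-6507/196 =-33.20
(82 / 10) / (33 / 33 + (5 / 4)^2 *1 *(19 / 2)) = 1312 / 2535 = 0.52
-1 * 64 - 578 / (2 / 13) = -3821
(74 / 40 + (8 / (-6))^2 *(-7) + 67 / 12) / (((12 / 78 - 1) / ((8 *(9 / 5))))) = 2132 / 25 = 85.28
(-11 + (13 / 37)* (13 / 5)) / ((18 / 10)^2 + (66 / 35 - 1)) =-32655 / 13357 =-2.44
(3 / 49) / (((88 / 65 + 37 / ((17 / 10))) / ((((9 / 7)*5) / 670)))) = 29835 / 1174145252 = 0.00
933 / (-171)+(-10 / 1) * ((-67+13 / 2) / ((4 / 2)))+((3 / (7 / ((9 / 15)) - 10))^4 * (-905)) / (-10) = 44427106 / 35625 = 1247.08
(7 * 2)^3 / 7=392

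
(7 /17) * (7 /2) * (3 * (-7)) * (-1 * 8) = 4116 /17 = 242.12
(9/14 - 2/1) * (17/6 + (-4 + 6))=-551/84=-6.56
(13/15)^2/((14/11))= 1859/3150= 0.59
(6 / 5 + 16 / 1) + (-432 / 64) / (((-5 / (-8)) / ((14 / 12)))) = 23 / 5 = 4.60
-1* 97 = -97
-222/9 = -74/3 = -24.67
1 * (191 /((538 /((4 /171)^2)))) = 1528 /7865829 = 0.00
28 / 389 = 0.07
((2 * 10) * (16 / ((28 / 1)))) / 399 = 80 / 2793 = 0.03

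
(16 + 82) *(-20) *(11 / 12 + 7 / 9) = -29890 / 9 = -3321.11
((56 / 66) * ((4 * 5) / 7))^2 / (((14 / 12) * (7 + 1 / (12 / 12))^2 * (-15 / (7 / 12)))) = -10 / 3267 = -0.00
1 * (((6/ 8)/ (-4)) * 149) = -447/ 16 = -27.94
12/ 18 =2/ 3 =0.67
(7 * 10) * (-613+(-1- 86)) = -49000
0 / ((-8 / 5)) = 0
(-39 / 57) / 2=-13 / 38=-0.34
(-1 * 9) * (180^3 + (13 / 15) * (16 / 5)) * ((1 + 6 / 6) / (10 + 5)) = -874800416 / 125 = -6998403.33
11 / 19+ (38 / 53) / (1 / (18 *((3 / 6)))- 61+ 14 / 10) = 1528201 / 2695739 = 0.57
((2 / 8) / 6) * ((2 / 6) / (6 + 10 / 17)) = 17 / 8064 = 0.00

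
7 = 7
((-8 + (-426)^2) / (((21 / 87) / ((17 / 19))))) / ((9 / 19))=1420059.11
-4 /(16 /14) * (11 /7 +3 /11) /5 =-71 /55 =-1.29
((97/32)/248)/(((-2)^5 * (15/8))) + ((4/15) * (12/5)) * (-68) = -103612901/2380800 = -43.52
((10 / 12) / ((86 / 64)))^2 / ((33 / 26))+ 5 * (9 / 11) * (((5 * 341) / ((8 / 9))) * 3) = 103420569925 / 4393224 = 23540.93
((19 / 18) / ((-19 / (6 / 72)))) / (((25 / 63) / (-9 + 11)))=-7 / 300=-0.02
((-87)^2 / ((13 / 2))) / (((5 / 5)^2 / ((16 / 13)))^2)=3875328 / 2197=1763.92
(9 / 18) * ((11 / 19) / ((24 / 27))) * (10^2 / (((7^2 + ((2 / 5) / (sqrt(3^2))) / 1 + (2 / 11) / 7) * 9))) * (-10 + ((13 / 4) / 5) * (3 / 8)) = -99162525 / 138086528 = -0.72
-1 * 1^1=-1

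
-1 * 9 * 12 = -108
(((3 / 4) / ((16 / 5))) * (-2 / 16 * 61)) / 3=-305 / 512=-0.60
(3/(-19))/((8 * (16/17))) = -51/2432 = -0.02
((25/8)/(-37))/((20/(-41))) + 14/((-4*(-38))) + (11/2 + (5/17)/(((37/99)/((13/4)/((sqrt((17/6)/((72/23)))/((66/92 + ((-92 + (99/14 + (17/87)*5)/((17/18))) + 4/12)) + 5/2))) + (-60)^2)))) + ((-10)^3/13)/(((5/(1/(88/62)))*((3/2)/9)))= 151692878945/54687776 - 122472412920*sqrt(1173)/19520916247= 2558.92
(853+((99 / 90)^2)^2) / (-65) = -8544641 / 650000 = -13.15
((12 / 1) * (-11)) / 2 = -66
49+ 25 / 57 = 2818 / 57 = 49.44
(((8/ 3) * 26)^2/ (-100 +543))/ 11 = 43264/ 43857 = 0.99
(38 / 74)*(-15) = -285 / 37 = -7.70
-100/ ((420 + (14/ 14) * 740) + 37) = -100/ 1197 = -0.08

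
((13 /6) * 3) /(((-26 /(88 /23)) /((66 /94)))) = -726 /1081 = -0.67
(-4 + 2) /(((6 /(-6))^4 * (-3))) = 2 /3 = 0.67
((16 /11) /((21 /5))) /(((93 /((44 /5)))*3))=64 /5859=0.01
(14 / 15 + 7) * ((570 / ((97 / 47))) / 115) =212534 / 11155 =19.05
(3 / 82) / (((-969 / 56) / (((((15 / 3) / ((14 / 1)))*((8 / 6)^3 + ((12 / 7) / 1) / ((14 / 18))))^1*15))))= -17800 / 343539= -0.05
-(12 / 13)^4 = -20736 / 28561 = -0.73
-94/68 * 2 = -47/17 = -2.76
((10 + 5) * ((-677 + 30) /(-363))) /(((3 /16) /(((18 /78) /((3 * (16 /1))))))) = 3235 /4719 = 0.69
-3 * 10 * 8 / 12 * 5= -100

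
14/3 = 4.67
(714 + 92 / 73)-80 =46374 / 73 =635.26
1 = 1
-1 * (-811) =811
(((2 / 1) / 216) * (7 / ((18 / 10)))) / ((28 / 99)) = 55 / 432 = 0.13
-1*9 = -9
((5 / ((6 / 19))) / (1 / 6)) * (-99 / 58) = -9405 / 58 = -162.16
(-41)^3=-68921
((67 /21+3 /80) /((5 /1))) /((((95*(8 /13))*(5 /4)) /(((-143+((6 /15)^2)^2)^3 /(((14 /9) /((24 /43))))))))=-452731138807884067989 /48868408203125000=-9264.29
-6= -6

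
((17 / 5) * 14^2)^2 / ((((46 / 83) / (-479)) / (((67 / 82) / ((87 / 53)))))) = -391844966396492 / 2051025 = -191048361.87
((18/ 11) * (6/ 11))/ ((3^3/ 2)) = 0.07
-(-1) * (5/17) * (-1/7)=-0.04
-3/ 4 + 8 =29/ 4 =7.25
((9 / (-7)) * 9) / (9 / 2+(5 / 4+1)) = -12 / 7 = -1.71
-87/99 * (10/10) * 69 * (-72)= 48024/11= 4365.82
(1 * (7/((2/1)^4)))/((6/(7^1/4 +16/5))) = 231/640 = 0.36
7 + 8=15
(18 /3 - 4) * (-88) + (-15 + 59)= -132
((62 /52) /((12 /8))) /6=31 /234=0.13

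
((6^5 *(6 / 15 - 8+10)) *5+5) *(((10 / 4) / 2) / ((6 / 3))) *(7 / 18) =22681.22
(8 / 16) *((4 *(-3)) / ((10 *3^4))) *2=-2 / 135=-0.01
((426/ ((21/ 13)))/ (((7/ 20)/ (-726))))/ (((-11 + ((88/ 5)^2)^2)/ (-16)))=24367200000/ 267106399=91.23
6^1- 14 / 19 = 100 / 19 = 5.26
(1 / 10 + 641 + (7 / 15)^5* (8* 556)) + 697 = 2181754447 / 1518750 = 1436.55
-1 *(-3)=3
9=9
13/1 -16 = -3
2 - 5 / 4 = 3 / 4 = 0.75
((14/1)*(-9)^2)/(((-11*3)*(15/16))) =-2016/55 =-36.65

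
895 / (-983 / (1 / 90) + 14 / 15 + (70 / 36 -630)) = -80550 / 8018741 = -0.01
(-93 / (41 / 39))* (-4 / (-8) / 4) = -3627 / 328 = -11.06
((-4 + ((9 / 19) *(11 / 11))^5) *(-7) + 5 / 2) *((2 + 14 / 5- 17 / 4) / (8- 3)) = 1652368883 / 495219800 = 3.34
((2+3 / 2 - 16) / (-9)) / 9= 25 / 162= 0.15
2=2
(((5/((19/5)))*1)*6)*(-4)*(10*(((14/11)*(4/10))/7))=-4800/209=-22.97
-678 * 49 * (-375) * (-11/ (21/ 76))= -495957000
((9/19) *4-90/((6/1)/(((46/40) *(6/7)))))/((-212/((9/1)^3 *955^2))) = 2279826285525/56392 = 40428186.37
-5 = -5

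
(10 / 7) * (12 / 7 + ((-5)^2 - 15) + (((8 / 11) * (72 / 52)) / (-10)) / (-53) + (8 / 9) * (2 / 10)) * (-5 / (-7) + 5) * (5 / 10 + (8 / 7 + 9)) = 169237001200 / 163774611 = 1033.35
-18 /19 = -0.95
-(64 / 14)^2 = -1024 / 49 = -20.90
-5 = -5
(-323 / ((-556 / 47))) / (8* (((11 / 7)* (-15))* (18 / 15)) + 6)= -106267 / 857352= -0.12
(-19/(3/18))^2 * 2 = 25992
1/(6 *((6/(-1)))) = -1/36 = -0.03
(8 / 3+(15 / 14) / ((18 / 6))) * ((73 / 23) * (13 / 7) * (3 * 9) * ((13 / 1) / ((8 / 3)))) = 42303573 / 18032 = 2346.03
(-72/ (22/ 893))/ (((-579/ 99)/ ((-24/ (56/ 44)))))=-12730608/ 1351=-9423.10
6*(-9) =-54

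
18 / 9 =2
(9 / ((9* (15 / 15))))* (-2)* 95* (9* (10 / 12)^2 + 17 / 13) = -37335 / 26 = -1435.96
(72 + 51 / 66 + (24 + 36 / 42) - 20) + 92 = 26123 / 154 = 169.63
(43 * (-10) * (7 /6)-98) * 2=-3598 /3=-1199.33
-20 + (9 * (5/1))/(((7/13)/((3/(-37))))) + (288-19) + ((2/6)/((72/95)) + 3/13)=176650385/727272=242.89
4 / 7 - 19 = -129 / 7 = -18.43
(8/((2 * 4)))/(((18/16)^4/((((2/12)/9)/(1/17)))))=34816/177147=0.20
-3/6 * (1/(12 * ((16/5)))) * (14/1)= -35/192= -0.18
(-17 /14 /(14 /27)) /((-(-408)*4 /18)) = -81 /3136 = -0.03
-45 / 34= -1.32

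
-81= -81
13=13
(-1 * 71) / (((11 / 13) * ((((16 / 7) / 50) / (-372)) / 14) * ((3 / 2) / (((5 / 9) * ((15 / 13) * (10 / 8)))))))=337028125 / 66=5106486.74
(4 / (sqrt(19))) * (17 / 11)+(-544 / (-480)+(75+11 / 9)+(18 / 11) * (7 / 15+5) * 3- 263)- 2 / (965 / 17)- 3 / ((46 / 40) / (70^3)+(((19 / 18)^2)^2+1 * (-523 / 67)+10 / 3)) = -147000211536436026904 / 930882669030793215+68 * sqrt(19) / 209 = -156.50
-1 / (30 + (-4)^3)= 1 / 34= 0.03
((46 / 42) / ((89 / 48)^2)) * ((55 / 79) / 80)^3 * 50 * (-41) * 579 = -54504150525 / 218700267464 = -0.25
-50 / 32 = -25 / 16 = -1.56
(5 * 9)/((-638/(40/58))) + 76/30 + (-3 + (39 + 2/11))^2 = 2002059128/1526415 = 1311.61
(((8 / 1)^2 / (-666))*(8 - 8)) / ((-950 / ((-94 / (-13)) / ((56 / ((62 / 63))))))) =0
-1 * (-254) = 254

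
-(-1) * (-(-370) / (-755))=-74 / 151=-0.49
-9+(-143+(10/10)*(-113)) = -265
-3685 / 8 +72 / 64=-919 / 2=-459.50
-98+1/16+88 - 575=-9359/16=-584.94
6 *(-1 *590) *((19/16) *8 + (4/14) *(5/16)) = -475245/14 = -33946.07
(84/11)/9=28/33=0.85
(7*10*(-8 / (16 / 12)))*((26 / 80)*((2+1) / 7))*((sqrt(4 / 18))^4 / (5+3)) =-13 / 36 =-0.36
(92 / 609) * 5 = 460 / 609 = 0.76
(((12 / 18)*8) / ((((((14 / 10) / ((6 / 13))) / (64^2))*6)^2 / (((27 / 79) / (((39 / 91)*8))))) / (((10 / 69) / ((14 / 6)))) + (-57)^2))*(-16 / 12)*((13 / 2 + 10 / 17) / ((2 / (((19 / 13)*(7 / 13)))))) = -268880052224000 / 44045159865999721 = -0.01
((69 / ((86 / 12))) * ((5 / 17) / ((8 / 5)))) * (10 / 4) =25875 / 5848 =4.42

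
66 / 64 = 33 / 32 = 1.03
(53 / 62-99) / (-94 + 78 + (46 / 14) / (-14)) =298165 / 49321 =6.05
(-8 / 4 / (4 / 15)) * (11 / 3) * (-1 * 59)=1622.50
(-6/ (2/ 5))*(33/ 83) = -495/ 83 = -5.96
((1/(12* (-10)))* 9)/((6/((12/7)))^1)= -3/140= -0.02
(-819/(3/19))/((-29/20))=103740/29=3577.24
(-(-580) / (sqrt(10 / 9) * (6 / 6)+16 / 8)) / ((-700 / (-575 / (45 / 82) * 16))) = 875104 / 91 - 437552 * sqrt(10) / 273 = 4548.17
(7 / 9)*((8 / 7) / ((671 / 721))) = 5768 / 6039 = 0.96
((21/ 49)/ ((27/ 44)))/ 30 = 22/ 945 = 0.02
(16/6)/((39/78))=5.33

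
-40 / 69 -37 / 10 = -2953 / 690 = -4.28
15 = 15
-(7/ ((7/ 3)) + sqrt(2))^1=-3 - sqrt(2)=-4.41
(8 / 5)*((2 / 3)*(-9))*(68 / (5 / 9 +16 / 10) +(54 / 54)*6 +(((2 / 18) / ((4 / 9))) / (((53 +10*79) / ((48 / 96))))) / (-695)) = -34140690526 / 94718075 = -360.45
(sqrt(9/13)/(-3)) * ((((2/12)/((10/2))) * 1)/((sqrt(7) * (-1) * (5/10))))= 0.01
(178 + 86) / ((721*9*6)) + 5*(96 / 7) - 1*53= 14441 / 927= 15.58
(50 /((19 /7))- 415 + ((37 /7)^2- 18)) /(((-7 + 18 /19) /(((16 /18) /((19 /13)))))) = 37436048 /963585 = 38.85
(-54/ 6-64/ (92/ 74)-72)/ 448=-3047/ 10304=-0.30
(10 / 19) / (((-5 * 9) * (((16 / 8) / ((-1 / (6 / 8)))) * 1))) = 4 / 513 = 0.01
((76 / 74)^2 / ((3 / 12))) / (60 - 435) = -0.01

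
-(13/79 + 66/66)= -92/79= -1.16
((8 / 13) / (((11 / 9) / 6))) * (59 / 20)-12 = -2208 / 715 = -3.09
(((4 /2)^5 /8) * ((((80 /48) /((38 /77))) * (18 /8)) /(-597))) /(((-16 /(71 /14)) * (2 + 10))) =3905 /2903808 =0.00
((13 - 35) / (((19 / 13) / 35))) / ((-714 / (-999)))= -238095 / 323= -737.14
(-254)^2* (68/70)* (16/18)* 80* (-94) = -26392721408/63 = -418932085.84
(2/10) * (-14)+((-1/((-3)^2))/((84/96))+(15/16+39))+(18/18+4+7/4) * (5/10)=203543/5040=40.39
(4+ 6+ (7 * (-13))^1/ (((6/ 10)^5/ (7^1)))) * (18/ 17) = -3976390/ 459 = -8663.16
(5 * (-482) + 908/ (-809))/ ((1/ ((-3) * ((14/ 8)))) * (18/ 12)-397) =13654186/ 2249829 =6.07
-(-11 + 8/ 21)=10.62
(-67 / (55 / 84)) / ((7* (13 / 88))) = -6432 / 65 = -98.95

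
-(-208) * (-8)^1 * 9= -14976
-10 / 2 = -5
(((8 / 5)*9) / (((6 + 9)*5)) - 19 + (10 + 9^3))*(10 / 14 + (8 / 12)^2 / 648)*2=218968376 / 212625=1029.83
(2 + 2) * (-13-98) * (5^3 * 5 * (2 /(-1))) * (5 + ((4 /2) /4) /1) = 3052500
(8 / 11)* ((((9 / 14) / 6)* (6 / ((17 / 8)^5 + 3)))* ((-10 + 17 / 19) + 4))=-114425856 / 2221069543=-0.05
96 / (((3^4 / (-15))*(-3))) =160 / 27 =5.93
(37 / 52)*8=74 / 13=5.69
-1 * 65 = -65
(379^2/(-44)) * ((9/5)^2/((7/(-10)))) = 15110.29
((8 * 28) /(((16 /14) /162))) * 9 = 285768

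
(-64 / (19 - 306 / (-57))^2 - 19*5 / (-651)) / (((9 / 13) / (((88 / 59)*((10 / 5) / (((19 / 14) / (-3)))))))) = -1282327904 / 3528728109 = -0.36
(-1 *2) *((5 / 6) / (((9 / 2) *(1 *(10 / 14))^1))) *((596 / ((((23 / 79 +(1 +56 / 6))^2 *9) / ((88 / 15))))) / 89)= -1145647888 / 57134244645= -0.02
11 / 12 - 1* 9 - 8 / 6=-9.42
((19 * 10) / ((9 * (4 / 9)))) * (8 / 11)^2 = 3040 / 121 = 25.12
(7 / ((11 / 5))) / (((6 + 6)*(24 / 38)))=665 / 1584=0.42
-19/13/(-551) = 1/377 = 0.00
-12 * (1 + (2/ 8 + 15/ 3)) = -75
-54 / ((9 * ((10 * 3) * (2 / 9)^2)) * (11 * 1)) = -81 / 220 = -0.37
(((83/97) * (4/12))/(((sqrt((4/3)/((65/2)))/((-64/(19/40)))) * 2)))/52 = -1.82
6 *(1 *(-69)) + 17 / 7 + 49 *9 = 206 / 7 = 29.43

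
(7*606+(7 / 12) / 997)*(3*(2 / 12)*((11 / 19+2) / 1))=2486813455 / 454632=5469.95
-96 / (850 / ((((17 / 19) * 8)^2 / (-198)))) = 8704 / 297825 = 0.03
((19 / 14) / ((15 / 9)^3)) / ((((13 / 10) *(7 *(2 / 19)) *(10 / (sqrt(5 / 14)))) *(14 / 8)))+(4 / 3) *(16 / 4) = 9747 *sqrt(70) / 7803250+16 / 3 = 5.34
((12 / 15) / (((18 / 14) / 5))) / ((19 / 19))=28 / 9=3.11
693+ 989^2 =978814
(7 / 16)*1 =7 / 16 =0.44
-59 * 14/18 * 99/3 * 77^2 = -26935447/3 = -8978482.33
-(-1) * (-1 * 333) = -333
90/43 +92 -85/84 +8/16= 338015/3612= 93.58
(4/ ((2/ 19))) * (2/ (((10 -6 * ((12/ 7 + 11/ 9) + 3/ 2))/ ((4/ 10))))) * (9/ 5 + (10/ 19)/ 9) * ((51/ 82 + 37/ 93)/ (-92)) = 86503571/ 2295521325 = 0.04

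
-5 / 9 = -0.56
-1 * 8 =-8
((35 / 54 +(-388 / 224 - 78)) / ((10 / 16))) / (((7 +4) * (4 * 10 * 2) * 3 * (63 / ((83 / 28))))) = -396989 / 176033088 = -0.00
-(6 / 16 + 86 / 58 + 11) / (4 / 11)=-32813 / 928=-35.36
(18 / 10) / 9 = 1 / 5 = 0.20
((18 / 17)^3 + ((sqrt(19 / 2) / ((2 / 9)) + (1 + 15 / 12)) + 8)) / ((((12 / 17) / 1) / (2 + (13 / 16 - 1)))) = 6518069 / 221952 + 1479 * sqrt(38) / 256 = 64.98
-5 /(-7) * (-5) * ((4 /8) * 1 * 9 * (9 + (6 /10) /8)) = -16335 /112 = -145.85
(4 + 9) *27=351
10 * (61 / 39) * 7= 4270 / 39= 109.49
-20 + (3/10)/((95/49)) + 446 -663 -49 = -271553/950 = -285.85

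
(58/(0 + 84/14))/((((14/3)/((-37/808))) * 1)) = -0.09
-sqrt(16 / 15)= -4*sqrt(15) / 15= -1.03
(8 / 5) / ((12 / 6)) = 4 / 5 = 0.80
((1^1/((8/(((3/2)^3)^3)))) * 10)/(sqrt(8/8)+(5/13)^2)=16632135/397312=41.86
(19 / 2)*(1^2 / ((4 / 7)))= 16.62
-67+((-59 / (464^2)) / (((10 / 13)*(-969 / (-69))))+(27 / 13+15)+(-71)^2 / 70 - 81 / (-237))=22.43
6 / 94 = 3 / 47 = 0.06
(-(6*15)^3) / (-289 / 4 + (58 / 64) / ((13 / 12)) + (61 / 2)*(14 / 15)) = 16974.49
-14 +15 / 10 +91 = 157 / 2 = 78.50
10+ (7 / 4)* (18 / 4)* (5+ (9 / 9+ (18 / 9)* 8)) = 733 / 4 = 183.25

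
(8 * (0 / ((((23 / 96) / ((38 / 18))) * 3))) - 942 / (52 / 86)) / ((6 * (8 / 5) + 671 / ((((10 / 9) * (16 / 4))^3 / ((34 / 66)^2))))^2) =-3345903616000000 / 290404009782471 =-11.52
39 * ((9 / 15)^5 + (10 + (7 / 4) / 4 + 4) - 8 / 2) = 20504757 / 50000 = 410.10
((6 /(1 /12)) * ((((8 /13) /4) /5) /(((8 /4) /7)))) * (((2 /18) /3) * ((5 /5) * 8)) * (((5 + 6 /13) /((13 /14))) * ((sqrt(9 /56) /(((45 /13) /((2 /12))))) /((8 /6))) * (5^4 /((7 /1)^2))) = 7100 * sqrt(14) /10647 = 2.50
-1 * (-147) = 147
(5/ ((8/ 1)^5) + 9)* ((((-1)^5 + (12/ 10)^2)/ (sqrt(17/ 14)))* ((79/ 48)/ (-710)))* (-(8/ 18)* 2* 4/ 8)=256282873* sqrt(238)/ 1067876352000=0.00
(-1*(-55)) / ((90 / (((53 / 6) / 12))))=583 / 1296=0.45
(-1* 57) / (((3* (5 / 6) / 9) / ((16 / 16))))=-205.20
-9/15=-3/5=-0.60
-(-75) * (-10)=-750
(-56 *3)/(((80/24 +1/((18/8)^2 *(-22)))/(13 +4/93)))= -30261924/45911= -659.14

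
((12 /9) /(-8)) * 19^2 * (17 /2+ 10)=-13357 /12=-1113.08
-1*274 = -274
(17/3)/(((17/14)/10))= 140/3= 46.67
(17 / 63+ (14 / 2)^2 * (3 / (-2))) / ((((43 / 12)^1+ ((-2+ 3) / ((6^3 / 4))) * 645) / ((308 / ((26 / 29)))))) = -11773652 / 7267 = -1620.15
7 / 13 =0.54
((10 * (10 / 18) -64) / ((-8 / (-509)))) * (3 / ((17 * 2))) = -133867 / 408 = -328.11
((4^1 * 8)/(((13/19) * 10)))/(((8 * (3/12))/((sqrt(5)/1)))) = 152 * sqrt(5)/65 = 5.23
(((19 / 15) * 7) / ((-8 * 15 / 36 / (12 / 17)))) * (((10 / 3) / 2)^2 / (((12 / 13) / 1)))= -1729 / 306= -5.65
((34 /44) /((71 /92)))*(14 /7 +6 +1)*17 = 119646 /781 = 153.20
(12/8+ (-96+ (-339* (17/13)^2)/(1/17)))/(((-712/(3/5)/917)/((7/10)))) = 12952084887/2406560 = 5381.99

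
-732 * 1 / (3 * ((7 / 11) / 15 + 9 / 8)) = -322080 / 1541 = -209.01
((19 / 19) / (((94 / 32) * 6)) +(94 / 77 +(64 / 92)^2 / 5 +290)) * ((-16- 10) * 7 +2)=-100407928704 / 1914451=-52447.37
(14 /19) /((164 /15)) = 105 /1558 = 0.07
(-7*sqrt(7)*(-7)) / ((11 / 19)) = 931*sqrt(7) / 11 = 223.93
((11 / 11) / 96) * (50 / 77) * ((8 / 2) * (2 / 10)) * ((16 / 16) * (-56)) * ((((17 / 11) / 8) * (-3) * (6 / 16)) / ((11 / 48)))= 765 / 2662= 0.29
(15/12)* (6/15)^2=0.20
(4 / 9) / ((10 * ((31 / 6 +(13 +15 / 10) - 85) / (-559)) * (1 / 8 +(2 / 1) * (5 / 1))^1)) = 2236 / 59535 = 0.04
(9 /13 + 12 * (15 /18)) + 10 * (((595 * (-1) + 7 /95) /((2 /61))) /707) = -6135941 /24947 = -245.96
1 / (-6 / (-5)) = 0.83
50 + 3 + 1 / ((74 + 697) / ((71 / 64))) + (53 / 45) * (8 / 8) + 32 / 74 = 1495590253 / 27385920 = 54.61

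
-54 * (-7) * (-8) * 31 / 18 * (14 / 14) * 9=-46872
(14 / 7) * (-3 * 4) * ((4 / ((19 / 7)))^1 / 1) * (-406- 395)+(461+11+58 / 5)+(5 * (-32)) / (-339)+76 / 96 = 7423888589 / 257640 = 28814.97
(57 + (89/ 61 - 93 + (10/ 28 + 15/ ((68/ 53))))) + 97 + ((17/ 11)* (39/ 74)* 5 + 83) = 1909494051/ 11817652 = 161.58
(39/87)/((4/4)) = 13/29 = 0.45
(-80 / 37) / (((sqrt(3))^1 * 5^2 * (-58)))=8 * sqrt(3) / 16095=0.00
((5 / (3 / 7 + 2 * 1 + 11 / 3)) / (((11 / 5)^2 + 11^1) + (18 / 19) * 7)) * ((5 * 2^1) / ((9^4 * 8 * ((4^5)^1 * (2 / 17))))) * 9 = 1413125 / 2719777554432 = 0.00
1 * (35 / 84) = 5 / 12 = 0.42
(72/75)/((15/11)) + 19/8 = 3079/1000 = 3.08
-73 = -73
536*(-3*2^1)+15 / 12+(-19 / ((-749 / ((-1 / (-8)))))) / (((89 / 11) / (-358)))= -428615605 / 133322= -3214.89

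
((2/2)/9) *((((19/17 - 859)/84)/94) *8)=-14584/151011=-0.10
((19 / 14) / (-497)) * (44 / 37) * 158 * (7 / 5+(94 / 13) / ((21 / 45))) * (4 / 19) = -106880048 / 58568965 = -1.82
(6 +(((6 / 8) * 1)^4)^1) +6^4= 1302.32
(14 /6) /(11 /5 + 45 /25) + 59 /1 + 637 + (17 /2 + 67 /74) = 313459 /444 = 705.99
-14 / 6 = -2.33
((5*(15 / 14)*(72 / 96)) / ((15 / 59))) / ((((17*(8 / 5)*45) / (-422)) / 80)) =-311225 / 714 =-435.89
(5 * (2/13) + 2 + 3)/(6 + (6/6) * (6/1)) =25/52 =0.48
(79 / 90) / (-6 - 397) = -79 / 36270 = -0.00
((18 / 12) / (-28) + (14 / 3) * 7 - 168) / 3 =-22745 / 504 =-45.13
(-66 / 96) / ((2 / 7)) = -77 / 32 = -2.41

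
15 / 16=0.94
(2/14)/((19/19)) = 1/7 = 0.14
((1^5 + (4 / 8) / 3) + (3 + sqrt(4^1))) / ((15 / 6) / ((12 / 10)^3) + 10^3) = 2664 / 432625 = 0.01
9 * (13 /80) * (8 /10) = 117 /100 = 1.17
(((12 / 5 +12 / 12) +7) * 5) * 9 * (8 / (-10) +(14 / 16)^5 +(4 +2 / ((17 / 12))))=1670017167 / 696320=2398.35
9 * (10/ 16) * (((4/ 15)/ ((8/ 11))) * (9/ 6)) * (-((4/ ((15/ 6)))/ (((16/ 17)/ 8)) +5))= -9207/ 160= -57.54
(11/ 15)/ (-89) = -11/ 1335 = -0.01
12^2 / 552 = 6 / 23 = 0.26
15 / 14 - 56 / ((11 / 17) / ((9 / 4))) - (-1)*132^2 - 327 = 2603115 / 154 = 16903.34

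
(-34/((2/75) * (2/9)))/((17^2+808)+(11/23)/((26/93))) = -3431025/657029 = -5.22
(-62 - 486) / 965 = -548 / 965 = -0.57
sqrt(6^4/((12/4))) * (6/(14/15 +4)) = 540 * sqrt(3)/37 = 25.28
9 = 9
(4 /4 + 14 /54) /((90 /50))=170 /243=0.70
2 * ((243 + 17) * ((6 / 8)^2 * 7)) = 2047.50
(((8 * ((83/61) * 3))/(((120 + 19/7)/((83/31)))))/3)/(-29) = -385784/47106701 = -0.01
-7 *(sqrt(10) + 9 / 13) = -7 *sqrt(10) - 63 / 13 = -26.98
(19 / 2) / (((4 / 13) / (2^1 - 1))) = 247 / 8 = 30.88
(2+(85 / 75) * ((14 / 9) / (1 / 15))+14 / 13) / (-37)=-0.80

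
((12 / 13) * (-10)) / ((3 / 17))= -680 / 13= -52.31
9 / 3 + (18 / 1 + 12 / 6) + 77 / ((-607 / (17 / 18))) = 249989 / 10926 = 22.88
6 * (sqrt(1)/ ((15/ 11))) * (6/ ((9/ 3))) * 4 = 176/ 5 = 35.20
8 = 8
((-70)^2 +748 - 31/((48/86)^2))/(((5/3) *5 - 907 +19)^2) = 3195929/445716544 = 0.01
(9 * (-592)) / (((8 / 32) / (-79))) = 1683648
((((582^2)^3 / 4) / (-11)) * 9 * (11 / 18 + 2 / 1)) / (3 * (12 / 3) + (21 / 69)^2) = -120781787014262007864 / 70367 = -1716454971993434.53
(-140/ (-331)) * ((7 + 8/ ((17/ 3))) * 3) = 60060/ 5627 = 10.67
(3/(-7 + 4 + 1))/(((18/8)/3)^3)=-32/9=-3.56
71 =71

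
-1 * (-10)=10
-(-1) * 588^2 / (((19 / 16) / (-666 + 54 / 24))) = -3671801280 / 19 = -193252698.95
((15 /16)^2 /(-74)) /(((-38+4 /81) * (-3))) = -6075 /58233856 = -0.00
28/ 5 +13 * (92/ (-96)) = -823/ 120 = -6.86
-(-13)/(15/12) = 52/5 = 10.40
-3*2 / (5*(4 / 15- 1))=18 / 11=1.64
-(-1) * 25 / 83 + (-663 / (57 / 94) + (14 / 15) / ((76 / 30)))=-90694 / 83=-1092.70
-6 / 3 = -2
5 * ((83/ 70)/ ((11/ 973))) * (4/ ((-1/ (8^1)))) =-184592/ 11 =-16781.09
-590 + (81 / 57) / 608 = -6815653 / 11552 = -590.00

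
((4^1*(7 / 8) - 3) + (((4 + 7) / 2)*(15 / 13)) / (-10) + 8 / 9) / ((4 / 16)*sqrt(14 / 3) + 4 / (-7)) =-19768 / 1599 - 17297*sqrt(42) / 9594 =-24.05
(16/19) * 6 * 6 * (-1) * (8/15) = -1536/95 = -16.17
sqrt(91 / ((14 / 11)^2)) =11 *sqrt(91) / 14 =7.50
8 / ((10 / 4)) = 16 / 5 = 3.20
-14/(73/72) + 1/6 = -5975/438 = -13.64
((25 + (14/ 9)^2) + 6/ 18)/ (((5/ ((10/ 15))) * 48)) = 281/ 3645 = 0.08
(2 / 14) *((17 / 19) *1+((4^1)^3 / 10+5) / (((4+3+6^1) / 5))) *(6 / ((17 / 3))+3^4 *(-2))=-187776 / 1547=-121.38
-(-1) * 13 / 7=13 / 7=1.86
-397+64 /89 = -35269 /89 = -396.28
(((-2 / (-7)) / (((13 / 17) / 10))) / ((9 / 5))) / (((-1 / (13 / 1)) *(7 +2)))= -3.00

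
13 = 13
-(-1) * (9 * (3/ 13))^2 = 729/ 169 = 4.31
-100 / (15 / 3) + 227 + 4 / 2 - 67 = 142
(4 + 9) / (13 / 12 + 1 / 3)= 156 / 17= 9.18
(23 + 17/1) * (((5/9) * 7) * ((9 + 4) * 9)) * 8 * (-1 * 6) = -873600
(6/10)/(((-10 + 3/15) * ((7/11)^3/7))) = -3993/2401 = -1.66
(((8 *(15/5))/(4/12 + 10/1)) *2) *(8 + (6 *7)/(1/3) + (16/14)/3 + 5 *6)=165696/217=763.58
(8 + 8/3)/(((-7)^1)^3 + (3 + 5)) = -32/1005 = -0.03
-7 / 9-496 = -4471 / 9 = -496.78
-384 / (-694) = 192 / 347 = 0.55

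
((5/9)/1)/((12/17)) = 85/108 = 0.79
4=4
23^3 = 12167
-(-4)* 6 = 24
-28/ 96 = -7/ 24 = -0.29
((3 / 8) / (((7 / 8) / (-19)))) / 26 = -57 / 182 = -0.31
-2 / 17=-0.12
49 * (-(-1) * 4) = 196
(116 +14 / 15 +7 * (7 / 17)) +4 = 123.82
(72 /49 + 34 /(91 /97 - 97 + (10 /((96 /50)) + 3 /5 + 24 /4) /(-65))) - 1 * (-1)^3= 580804933 /274467277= 2.12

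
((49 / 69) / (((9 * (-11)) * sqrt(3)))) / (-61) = 49 * sqrt(3) / 1250073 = 0.00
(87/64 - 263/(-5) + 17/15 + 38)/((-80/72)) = -268107/3200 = -83.78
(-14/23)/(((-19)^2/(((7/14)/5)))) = -7/41515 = -0.00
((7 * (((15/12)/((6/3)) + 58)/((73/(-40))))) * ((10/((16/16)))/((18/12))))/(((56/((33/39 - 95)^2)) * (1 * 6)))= -487947600/12337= -39551.56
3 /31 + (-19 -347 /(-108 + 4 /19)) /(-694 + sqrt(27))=96957* sqrt(3) /986335232 + 1827158331 /15288196096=0.12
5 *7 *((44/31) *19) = 29260/31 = 943.87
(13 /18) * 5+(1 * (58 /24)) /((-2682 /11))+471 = 474.60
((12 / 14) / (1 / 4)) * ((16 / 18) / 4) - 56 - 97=-3197 / 21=-152.24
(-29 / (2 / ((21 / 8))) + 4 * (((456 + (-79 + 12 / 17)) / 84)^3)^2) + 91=70195758861028721459113 / 2119870119423845376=33113.24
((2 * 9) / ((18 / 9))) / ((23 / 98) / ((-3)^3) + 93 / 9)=0.87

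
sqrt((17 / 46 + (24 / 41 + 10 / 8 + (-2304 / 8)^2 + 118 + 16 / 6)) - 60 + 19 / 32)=sqrt(42517039998534) / 22632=288.11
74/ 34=37/ 17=2.18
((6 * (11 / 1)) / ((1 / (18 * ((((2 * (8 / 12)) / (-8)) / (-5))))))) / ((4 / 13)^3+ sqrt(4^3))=24167 / 4900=4.93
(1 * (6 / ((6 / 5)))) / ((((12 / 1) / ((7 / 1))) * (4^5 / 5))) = 175 / 12288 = 0.01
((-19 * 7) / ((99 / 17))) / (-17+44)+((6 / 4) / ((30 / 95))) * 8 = 99313 / 2673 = 37.15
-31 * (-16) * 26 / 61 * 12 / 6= 25792 / 61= 422.82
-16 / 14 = -8 / 7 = -1.14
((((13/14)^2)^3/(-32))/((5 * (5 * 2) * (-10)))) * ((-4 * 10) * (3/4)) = -14480427/12047257600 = -0.00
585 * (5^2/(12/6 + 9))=14625/11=1329.55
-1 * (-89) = 89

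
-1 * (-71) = 71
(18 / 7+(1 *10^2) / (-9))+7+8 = 407 / 63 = 6.46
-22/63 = -0.35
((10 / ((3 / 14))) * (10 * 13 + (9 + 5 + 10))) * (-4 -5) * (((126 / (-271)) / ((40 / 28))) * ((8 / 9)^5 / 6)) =3461742592 / 1778031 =1946.95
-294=-294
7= 7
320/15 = 64/3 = 21.33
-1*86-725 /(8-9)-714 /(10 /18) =-3231 /5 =-646.20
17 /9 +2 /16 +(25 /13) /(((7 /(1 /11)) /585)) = 92165 /5544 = 16.62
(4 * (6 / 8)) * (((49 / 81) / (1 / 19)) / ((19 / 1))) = 1.81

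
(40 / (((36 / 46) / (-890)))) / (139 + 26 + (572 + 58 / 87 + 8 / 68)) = -6959800 / 112881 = -61.66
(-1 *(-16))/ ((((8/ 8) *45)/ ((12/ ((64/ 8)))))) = 8/ 15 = 0.53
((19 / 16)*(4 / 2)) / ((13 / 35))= 665 / 104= 6.39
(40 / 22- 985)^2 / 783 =12996025 / 10527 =1234.54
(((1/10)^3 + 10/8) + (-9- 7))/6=-14749/6000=-2.46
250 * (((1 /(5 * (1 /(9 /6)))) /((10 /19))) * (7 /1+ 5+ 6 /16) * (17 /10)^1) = 95931 /32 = 2997.84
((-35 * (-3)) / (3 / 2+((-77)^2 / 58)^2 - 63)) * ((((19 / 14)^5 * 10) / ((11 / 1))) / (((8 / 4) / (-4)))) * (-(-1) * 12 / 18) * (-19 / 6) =197827929605 / 1107555479646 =0.18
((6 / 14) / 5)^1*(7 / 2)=3 / 10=0.30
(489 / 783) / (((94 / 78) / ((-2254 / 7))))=-682318 / 4089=-166.87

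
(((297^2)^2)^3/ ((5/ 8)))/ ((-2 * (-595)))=1884245050438765844170375448964/ 2975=633359680819753224931218600.00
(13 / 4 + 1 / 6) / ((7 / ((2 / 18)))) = 41 / 756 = 0.05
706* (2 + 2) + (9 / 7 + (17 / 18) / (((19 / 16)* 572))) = 483607219 / 171171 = 2825.29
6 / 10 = 3 / 5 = 0.60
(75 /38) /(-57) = -25 /722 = -0.03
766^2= 586756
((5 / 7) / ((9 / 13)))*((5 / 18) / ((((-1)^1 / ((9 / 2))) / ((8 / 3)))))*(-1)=650 / 189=3.44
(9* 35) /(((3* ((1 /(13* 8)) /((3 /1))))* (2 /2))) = 32760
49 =49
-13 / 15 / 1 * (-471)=408.20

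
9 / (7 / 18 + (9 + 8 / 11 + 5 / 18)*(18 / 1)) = 1782 / 35735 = 0.05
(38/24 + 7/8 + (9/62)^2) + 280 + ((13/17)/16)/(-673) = 149078595131/527750448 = 282.48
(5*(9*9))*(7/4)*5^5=8859375/4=2214843.75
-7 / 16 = -0.44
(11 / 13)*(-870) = -9570 / 13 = -736.15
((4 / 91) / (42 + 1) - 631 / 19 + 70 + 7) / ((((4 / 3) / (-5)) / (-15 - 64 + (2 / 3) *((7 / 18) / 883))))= 403412795720 / 31096611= 12972.89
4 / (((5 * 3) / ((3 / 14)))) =2 / 35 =0.06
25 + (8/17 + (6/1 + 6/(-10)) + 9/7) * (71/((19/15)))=963479/2261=426.13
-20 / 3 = -6.67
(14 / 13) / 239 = 14 / 3107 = 0.00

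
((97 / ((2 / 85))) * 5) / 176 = 41225 / 352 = 117.12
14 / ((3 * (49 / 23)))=46 / 21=2.19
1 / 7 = 0.14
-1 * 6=-6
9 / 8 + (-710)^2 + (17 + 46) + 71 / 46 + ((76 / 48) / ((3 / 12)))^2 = 834964771 / 1656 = 504205.78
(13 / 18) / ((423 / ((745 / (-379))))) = -9685 / 2885706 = -0.00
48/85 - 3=-207/85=-2.44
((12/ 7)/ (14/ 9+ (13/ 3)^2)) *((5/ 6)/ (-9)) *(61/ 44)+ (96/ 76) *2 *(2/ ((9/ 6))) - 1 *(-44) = 47.36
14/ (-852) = -7/ 426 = -0.02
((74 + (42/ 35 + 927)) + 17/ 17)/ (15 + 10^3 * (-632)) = -5016/ 3159925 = -0.00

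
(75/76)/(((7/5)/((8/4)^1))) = 375/266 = 1.41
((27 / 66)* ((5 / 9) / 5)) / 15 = 1 / 330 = 0.00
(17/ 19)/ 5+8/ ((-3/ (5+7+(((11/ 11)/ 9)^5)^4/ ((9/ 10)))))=-992320812433685585674021/ 31184411902481022374565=-31.82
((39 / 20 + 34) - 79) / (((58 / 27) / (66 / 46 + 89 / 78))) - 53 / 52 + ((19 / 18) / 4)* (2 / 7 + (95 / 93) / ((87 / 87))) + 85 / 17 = -192218888401 / 4064271120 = -47.29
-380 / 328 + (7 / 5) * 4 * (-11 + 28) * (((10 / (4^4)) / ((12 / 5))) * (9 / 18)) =-12085 / 31488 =-0.38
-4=-4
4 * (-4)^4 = 1024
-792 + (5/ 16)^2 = -202727/ 256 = -791.90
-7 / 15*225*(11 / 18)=-385 / 6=-64.17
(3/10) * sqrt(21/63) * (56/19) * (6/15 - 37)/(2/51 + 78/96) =-4181184 * sqrt(3)/330125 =-21.94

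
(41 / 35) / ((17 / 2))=82 / 595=0.14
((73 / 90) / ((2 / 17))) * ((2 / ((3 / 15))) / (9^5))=0.00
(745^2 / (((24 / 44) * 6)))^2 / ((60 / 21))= 52184135955875 / 5184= 10066384250.75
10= 10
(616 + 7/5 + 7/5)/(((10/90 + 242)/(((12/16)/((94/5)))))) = 41769/409652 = 0.10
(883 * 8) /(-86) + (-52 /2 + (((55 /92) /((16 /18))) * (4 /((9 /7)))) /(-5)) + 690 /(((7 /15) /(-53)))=-4346139977 /55384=-78472.84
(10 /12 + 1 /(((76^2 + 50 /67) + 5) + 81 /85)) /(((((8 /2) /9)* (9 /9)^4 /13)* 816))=1070527445 /35830529536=0.03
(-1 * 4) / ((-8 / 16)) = 8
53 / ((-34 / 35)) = -54.56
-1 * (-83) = 83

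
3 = 3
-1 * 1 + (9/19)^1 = -10/19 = -0.53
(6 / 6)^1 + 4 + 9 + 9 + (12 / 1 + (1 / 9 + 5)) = 361 / 9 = 40.11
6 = 6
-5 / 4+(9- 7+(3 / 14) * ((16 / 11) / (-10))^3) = 3490803 / 4658500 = 0.75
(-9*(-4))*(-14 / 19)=-504 / 19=-26.53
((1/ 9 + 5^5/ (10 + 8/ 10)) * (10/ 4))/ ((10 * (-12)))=-15631/ 2592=-6.03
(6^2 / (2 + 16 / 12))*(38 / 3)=684 / 5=136.80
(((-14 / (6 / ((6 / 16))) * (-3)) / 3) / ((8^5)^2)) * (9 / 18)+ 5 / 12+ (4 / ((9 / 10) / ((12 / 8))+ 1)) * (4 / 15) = 55834574869 / 51539607552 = 1.08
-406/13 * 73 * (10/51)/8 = -74095/1326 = -55.88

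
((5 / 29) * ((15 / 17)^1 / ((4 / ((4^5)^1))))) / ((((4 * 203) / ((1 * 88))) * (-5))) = -84480 / 100079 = -0.84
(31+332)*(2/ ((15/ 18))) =4356/ 5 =871.20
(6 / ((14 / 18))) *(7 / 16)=27 / 8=3.38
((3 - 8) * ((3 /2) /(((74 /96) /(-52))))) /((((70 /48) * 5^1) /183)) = 16443648 /1295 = 12697.80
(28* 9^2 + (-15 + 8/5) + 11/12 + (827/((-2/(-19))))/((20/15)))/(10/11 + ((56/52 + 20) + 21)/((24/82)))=139817821/2482570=56.32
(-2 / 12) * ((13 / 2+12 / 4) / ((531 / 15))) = -0.04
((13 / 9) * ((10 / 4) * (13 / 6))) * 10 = 4225 / 54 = 78.24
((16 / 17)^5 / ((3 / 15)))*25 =131072000 / 1419857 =92.31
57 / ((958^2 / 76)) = 1083 / 229441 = 0.00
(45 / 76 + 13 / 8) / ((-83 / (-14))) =2359 / 6308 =0.37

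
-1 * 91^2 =-8281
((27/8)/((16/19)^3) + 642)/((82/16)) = 21222249/167936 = 126.37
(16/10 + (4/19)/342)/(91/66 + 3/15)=572044/564243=1.01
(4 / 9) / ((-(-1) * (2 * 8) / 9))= 1 / 4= 0.25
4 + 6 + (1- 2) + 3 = 12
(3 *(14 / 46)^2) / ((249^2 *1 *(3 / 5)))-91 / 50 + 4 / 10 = -2328683309 / 1639926450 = -1.42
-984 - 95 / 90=-17731 / 18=-985.06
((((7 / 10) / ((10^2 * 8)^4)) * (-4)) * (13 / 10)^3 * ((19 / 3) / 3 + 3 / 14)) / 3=-643721 / 55296000000000000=-0.00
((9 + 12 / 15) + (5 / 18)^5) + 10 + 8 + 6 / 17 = 28.15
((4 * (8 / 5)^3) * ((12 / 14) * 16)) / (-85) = -196608 / 74375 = -2.64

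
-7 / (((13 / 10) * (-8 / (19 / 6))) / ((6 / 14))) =95 / 104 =0.91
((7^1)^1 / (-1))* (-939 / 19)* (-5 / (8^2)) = -32865 / 1216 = -27.03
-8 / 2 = -4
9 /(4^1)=9 /4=2.25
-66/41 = -1.61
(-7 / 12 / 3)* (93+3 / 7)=-109 / 6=-18.17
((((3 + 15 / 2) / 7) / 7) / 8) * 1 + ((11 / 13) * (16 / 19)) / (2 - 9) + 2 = 53253 / 27664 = 1.92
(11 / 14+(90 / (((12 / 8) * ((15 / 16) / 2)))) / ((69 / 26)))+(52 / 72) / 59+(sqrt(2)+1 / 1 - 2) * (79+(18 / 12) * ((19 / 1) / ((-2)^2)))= -25370419 / 683928+689 * sqrt(2) / 8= 84.70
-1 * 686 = -686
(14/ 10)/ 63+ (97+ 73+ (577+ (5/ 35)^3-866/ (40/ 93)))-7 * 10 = -82510871/ 61740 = -1336.42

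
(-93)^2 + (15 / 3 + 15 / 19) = 8654.79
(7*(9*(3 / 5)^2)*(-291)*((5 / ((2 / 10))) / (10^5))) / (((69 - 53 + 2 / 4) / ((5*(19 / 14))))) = -149283 / 220000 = -0.68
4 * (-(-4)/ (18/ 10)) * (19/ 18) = 760/ 81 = 9.38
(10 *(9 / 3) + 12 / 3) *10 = 340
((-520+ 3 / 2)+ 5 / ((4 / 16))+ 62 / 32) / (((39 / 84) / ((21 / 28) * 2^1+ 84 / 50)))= -1768557 / 520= -3401.07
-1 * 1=-1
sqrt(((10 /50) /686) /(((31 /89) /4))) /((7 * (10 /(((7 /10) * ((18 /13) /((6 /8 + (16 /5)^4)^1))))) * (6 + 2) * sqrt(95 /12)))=45 * sqrt(2201682) /198116161334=0.00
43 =43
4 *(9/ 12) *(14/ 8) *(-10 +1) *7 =-1323/ 4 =-330.75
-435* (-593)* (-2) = -515910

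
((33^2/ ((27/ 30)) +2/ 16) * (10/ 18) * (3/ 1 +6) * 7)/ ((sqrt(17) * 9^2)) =112945 * sqrt(17)/ 3672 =126.82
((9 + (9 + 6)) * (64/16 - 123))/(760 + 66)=-204/59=-3.46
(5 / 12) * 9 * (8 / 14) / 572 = 15 / 4004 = 0.00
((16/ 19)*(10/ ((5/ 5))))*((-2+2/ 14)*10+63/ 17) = -283040/ 2261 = -125.18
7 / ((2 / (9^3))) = 2551.50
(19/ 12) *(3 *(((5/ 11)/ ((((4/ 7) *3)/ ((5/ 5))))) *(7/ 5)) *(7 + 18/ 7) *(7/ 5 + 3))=8911/ 120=74.26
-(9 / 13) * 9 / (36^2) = -1 / 208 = -0.00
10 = 10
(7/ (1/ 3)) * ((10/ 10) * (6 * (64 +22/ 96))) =64743/ 8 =8092.88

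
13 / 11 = 1.18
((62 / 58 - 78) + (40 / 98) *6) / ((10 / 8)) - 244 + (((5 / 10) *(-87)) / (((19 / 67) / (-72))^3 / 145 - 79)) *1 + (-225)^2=459767918994442117462971 / 9136525552906294795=50321.96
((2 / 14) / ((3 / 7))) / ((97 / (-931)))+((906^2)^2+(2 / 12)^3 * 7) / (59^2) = 14116865240011279 / 72933912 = 193556945.64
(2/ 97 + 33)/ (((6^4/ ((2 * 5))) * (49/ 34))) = 272255/ 1539972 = 0.18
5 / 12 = 0.42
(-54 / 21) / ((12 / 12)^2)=-18 / 7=-2.57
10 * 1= 10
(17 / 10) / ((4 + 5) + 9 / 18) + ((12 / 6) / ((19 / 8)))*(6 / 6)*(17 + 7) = 1937 / 95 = 20.39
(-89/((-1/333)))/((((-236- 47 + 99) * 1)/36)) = -266733/46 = -5798.54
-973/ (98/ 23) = -3197/ 14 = -228.36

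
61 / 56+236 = 237.09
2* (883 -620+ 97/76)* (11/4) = 220935/152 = 1453.52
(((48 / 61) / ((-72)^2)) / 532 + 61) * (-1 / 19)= -213793777 / 66591504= -3.21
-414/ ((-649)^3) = 414/ 273359449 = 0.00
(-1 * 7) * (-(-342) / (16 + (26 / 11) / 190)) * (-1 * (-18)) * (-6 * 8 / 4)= 540373680 / 16733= 32293.89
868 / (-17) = -868 / 17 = -51.06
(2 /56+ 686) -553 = 3725 /28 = 133.04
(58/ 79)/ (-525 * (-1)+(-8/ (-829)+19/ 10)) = 480820/ 345078399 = 0.00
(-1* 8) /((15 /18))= -48 /5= -9.60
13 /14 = 0.93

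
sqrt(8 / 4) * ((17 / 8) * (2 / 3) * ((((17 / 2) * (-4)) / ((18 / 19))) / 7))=-5491 * sqrt(2) / 756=-10.27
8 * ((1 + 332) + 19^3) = 57536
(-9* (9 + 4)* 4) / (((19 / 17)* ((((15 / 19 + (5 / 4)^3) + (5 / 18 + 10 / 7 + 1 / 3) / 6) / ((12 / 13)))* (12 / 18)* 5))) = -133249536 / 3542215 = -37.62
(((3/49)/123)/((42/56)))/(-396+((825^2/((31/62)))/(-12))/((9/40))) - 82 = -62340483437/760249798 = -82.00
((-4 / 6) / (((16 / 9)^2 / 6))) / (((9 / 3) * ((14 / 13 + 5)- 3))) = -351 / 2560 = -0.14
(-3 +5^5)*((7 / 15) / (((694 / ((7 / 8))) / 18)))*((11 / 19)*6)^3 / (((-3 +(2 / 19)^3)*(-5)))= 16492711158 / 178436075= 92.43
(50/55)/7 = 10/77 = 0.13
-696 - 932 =-1628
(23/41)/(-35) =-23/1435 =-0.02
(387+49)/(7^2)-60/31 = 10576/1519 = 6.96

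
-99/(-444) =33/148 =0.22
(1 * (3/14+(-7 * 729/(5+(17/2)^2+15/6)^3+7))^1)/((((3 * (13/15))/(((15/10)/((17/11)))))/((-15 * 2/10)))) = -147332941695/18261214972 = -8.07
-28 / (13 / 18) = -504 / 13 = -38.77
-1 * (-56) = 56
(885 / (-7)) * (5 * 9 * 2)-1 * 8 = -11386.57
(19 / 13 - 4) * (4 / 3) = -44 / 13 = -3.38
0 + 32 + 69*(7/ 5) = 643/ 5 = 128.60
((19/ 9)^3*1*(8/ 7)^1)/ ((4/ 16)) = 219488/ 5103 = 43.01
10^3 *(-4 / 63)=-4000 / 63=-63.49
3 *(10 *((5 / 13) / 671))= 150 / 8723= 0.02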